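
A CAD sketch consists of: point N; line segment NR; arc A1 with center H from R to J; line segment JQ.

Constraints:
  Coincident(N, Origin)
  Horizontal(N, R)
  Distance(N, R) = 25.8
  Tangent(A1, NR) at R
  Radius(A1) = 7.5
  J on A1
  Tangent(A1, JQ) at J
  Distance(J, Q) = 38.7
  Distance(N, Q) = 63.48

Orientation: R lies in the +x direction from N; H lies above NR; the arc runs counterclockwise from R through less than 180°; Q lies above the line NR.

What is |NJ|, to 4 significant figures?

32.61

Checks: |HJ| = 7.500 ✓; ∠(HJ, JQ) = 90.00° ✓; |JQ| = 38.70 ✓; |NQ| = 63.48 ✓.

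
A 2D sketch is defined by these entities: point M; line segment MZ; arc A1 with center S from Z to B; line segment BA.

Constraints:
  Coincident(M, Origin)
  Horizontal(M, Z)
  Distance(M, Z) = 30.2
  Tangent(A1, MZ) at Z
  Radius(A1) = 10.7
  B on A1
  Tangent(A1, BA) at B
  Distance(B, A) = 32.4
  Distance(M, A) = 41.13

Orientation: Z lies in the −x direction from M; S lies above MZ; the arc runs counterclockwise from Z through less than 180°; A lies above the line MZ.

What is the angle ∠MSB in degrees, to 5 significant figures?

5.0803°

M is at the origin; MZ is horizontal with |MZ| = 30.2 and Z on the −x side, so Z = (-30.200, 0.0000). Since A1 is tangent to MZ there, SZ ⟂ MZ, so S = Z + (0, 10.7) = (-30.200, 10.700). Since SB ⟂ BA (tangency), |SA| = √(10.7² + 32.4²) = 34.121 regardless of where B sits on A1. So A lies on both circle(M, 41.13) and circle(S, 34.121); the above-MZ intersection is A = (-11.764, 39.412). B is the foot of the tangent from A: B = (-19.838, 8.0337).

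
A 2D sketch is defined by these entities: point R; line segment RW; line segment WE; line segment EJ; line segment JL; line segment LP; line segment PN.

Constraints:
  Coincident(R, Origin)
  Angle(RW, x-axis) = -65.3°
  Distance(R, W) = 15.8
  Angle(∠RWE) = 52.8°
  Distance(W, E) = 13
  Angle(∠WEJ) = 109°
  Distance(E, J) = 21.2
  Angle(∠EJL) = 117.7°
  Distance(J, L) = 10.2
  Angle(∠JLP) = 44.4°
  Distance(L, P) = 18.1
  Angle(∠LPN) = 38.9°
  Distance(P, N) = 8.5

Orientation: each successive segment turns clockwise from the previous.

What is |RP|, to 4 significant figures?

4.401

R is at the origin; RW runs at -65.3° with length 15.8, so W = (6.602, -14.35). ∠RWE = 52.8° gives WE at 167.5° from the x-axis; with |WE| = 13.0, E = (-6.090, -11.54). ∠WEJ = 109.0° gives EJ at 96.50° from the x-axis; with |EJ| = 21.2, J = (-8.489, 9.523). ∠EJL = 117.7° gives JL at 34.20° from the x-axis; with |JL| = 10.2, L = (-0.05323, 15.26). ∠JLP = 44.4° gives LP at -101.4° from the x-axis; with |LP| = 18.1, P = (-3.631, -2.487). Then |RP| = |P − R| = 4.401.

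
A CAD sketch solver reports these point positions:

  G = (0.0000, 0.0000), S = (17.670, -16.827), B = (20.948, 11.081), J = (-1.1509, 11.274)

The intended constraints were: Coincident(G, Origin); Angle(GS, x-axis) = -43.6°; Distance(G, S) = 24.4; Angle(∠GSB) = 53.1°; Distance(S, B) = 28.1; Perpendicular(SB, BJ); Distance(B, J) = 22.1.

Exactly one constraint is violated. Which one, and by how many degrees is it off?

Perpendicular(SB, BJ) — off by 6.20°.

G = (0.00, 0.00) ✓; GS at -43.60° ✓; |GS| = 24.40 ✓; ∠GSB = 53.10° ✓; |SB| = 28.10 ✓; ∠(SB, BJ) = 96.20° ✗; |BJ| = 22.10 ✓.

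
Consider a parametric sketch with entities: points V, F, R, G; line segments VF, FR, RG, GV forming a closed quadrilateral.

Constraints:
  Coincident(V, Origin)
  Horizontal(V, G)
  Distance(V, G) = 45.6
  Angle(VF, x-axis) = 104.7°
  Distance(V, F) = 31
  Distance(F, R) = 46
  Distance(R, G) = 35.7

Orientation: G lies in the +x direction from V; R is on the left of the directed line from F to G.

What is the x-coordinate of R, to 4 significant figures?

37.88

V is at the origin; VG is horizontal with |VG| = 45.6 and G in +x, so G = (45.6, 0). VF runs at 104.7° with |VF| = 31.0, so F = (-7.866, 29.99). R is determined by |FR| = 46.0 and |RG| = 35.7 together: it lies at the intersection of circle(F, 46.0) and circle(G, 35.7). With |FG| = 61.30, the foot of the radical line on FG is 37.51 from F and the perpendicular offset is √(46.0² − 37.51²) = 26.62. Taking the left-of-FG solution: R = (37.88, 34.85).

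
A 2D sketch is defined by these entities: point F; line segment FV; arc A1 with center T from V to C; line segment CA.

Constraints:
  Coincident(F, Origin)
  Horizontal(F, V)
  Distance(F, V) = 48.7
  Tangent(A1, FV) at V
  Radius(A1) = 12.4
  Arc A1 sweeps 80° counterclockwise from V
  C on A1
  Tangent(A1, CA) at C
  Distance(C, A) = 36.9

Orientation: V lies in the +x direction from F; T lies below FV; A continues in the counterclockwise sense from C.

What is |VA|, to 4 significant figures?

50.17

On A1, V sits at bearing 90° from T; an 80° counterclockwise sweep puts C at bearing 170°, so C = T + 12.4·(cos 170°, sin 170°) = (36.49, -10.25). A1 meets CA tangentially, so TC is at right angles to CA, so CA runs along (−sin 170°, cos 170°); with |CA| = 36.9, A = (30.08, -46.59). Then |VA| = |A − V| = 50.17.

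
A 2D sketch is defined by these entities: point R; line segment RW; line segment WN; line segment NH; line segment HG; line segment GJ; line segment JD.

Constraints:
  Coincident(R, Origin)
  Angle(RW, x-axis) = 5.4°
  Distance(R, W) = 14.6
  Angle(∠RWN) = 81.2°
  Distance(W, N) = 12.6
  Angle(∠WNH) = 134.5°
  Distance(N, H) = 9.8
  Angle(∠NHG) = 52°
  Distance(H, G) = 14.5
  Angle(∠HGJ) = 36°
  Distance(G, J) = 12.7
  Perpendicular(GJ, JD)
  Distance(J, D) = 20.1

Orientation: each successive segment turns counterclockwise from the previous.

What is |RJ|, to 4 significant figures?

18.85

R is at the origin; RW runs at 5.4° with length 14.6, so W = (14.54, 1.374). ∠RWN = 81.2° gives WN at 104.2° from the x-axis; with |WN| = 12.6, N = (11.44, 13.59). ∠WNH = 134.5° gives NH at 149.7° from the x-axis; with |NH| = 9.8, H = (2.983, 18.53). ∠NHG = 52.0° gives HG at -82.30° from the x-axis; with |HG| = 14.5, G = (4.926, 4.164). ∠HGJ = 36.0° gives GJ at 61.70° from the x-axis; with |GJ| = 12.7, J = (10.95, 15.35). Then |RJ| = |J − R| = 18.85.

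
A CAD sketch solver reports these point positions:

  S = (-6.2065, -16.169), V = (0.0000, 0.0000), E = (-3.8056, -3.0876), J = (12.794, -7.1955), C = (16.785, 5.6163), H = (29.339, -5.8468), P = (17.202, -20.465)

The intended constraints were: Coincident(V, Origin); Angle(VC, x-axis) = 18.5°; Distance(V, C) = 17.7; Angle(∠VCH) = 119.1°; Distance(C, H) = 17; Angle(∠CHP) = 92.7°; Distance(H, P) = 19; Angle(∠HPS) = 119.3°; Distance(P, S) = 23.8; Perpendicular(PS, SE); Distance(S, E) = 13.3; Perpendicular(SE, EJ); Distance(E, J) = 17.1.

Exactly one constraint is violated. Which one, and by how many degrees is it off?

Perpendicular(SE, EJ) — off by 3.50°.

V = (0.00, 0.00) ✓; VC at 18.50° ✓; |VC| = 17.70 ✓; ∠VCH = 119.1° ✓; |CH| = 17.00 ✓; ∠CHP = 92.70° ✓; |HP| = 19.00 ✓; ∠HPS = 119.3° ✓; |PS| = 23.80 ✓; ∠(PS, SE) = 90.00° ✓; |SE| = 13.30 ✓; ∠(SE, EJ) = 93.50° ✗; |EJ| = 17.10 ✓.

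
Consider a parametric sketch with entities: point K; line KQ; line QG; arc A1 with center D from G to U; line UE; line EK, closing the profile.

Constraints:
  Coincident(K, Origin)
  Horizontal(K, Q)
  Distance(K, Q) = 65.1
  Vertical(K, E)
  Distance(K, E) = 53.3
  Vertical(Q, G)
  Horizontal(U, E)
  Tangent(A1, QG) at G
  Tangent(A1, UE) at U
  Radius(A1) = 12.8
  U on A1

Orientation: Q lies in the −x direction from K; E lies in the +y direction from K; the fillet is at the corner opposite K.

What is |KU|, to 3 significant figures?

74.7

K is at the origin; K and Q share the same y with |KQ| = 65.1 and Q on the −x side, so Q = (-65.1, 0.00). KE is vertical with |KE| = 53.3 and E on the +y side, so E = (0.00, 53.3). The virtual corner opposite K is at (-65.1, 53.3). A1 meets QG tangentially, so DG is at right angles to QG and tangency of A1 to UE means the radius DU is perpendicular to UE, with radius 12.8, so the center D sits 12.8 in from both sides at D = (-52.3, 40.5). That places the tangent points at G = (-65.1, 40.5) on QG and U = (-52.3, 53.3) on UE. Then |KU| = |U − K| = 74.7.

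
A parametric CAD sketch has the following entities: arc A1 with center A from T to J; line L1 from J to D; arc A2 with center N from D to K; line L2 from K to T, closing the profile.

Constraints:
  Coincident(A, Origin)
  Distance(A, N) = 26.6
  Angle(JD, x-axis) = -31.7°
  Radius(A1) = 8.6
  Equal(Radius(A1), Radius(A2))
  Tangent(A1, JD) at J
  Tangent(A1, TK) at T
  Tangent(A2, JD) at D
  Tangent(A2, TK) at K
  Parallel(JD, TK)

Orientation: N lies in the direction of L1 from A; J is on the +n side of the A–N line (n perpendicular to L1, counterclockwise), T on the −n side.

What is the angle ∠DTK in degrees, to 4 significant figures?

32.89°

Tangency of A1 to both parallel lines with radius 8.6 puts J and T at A ± 8.6·n: J = (4.519, 7.317), T = (-4.519, -7.317). Equal radii place D and K the same way about N: D = N + 8.6·n = (27.15, -6.661), K = N − 8.6·n = (18.11, -21.29). Then cos ∠DTK = TD·TK / (|TD||TK|), giving 32.89°.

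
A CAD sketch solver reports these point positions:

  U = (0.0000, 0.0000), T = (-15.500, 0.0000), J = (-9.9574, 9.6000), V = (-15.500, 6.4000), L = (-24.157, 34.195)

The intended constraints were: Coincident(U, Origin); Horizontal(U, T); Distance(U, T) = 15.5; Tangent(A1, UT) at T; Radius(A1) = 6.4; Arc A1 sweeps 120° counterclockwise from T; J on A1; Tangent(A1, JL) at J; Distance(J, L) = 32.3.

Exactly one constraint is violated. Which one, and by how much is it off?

Distance(J, L) = 32.3 — off by 3.90.

U = (0.00, 0.00) ✓; U.y = 0.00, T.y = 0.00 ✓; |UT| = 15.50 ✓; ∠(VT, TU) = 90.00° ✓; |VT| = 6.400 ✓; bearing(V→J) − bearing(V→T) = 120.0° ✓; |VJ| = 6.400 ✓; ∠(VJ, JL) = 90.00° ✓; |JL| = 28.40 ✗.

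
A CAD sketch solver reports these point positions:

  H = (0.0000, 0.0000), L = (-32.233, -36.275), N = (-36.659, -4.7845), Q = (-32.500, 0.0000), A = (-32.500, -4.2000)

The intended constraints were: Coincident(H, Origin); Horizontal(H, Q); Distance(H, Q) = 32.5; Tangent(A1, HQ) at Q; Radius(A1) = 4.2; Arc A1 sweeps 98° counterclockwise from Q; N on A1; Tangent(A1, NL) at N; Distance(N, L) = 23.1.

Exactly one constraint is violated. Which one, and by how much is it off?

Distance(N, L) = 23.1 — off by 8.70.

H = (0.00, 0.00) ✓; H.y = 0.00, Q.y = 0.00 ✓; |HQ| = 32.50 ✓; ∠(AQ, QH) = 90.00° ✓; |AQ| = 4.200 ✓; bearing(A→N) − bearing(A→Q) = 98.00° ✓; |AN| = 4.200 ✓; ∠(AN, NL) = 90.00° ✓; |NL| = 31.80 ✗.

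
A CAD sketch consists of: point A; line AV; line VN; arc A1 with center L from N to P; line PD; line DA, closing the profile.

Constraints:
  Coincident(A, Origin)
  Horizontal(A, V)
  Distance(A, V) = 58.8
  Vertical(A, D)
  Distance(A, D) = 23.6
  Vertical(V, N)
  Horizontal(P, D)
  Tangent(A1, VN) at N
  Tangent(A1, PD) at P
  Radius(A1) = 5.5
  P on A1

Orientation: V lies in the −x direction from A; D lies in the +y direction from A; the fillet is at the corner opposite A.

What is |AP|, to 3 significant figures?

58.3

A is at the origin; A and V share the same y with |AV| = 58.8 and V on the −x side, so V = (-58.8, 0.00). AD is vertical with |AD| = 23.6 and D on the +y side, so D = (0.00, 23.6). The virtual corner opposite A is at (-58.8, 23.6). A1 meets VN tangentially, so LN is at right angles to VN and since A1 is tangent to PD there, LP ⟂ PD, with radius 5.5, so the center L sits 5.5 in from both sides at L = (-53.3, 18.1). That places the tangent points at N = (-58.8, 18.1) on VN and P = (-53.3, 23.6) on PD. Then |AP| = |P − A| = 58.3.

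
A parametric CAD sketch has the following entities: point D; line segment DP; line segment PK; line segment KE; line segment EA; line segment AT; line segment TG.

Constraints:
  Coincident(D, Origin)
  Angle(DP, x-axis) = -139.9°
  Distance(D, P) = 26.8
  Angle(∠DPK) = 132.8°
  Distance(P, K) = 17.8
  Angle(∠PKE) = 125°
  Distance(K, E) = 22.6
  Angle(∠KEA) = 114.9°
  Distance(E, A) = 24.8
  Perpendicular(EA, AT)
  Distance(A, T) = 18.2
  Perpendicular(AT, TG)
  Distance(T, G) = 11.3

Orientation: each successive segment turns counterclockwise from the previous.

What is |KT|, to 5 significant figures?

34.392

D is at the origin; DP runs at -139.9° with length 26.8, so P = (-20.500, -17.263). ∠DPK = 132.8° gives PK at -92.700° from the x-axis; with |PK| = 17.8, K = (-21.338, -35.043). ∠PKE = 125.0° gives KE at -37.700° from the x-axis; with |KE| = 22.6, E = (-3.4567, -48.863). ∠KEA = 114.9° gives EA at 27.400° from the x-axis; with |EA| = 24.8, A = (18.561, -37.450). The perpendicularity gives AT at right angles to EA, so AT runs at 117.40°; with |AT| = 18.2, T = (10.185, -21.292). Then |KT| = |T − K| = 34.392.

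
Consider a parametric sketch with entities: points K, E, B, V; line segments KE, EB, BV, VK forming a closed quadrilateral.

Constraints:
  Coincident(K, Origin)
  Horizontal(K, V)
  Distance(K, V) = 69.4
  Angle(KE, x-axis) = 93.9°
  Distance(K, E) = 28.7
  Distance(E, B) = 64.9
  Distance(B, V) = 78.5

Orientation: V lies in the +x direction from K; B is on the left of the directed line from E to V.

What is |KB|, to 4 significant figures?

86.44

K is at the origin; K and V share the same y with |KV| = 69.4 and V in +x, so V = (69.4, 0). KE runs at 93.9° with |KE| = 28.7, so E = (-1.952, 28.63). B is determined by |EB| = 64.9 and |BV| = 78.5 together: it lies at the intersection of circle(E, 64.9) and circle(V, 78.5). With |EV| = 76.88, the foot of the radical line on EV is 25.76 from E and the perpendicular offset is √(64.9² − 25.76²) = 59.57. Taking the left-of-EV solution: B = (44.14, 74.32).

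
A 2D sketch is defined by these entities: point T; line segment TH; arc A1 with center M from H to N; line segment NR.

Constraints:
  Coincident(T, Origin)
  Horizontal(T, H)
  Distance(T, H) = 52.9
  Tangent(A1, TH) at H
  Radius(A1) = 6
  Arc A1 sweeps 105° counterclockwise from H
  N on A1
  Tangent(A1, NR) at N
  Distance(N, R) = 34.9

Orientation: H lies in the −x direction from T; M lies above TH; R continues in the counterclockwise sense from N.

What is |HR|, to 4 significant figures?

41.39

On A1, H sits at bearing -90° from M; a 105° counterclockwise sweep puts N at bearing 15°, so N = M + 6.0·(cos 15°, sin 15°) = (-47.10, 7.553). Since A1 is tangent to NR there, MN ⟂ NR, so NR runs along (−sin 15°, cos 15°); with |NR| = 34.9, R = (-56.14, 41.26). Then |HR| = |R − H| = 41.39.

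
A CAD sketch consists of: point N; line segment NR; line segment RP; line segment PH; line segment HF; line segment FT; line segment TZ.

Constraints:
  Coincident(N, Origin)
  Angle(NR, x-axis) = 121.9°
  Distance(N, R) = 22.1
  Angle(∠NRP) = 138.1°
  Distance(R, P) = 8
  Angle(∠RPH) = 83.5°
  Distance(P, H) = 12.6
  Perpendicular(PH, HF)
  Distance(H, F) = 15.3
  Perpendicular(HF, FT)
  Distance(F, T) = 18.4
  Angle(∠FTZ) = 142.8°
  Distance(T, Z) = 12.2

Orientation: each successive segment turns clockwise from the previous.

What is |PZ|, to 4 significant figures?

17.42

N is at the origin; NR runs at 121.9° with length 22.1, so R = (-11.68, 18.76). ∠NRP = 138.1° gives RP at 80.00° from the x-axis; with |RP| = 8.0, P = (-10.29, 26.64). ∠RPH = 83.5° gives PH at -16.50° from the x-axis; with |PH| = 12.6, H = (1.792, 23.06). PH ⟂ HF, so HF runs at -106.5°; with |HF| = 15.3, F = (-2.554, 8.392). HF ⟂ FT, so FT runs at 163.5°; with |FT| = 18.4, T = (-20.20, 13.62). ∠FTZ = 142.8° gives TZ at 126.3° from the x-axis; with |TZ| = 12.2, Z = (-27.42, 23.45). Then |PZ| = |Z − P| = 17.42.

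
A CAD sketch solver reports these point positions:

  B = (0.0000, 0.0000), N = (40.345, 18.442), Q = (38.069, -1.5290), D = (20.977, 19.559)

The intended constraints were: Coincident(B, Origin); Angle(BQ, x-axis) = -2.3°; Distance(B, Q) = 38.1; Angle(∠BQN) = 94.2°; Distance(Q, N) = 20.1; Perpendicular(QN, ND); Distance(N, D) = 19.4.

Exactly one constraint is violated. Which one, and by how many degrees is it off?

Perpendicular(QN, ND) — off by 3.20°.

B = (0.00, 0.00) ✓; BQ at -2.300° ✓; |BQ| = 38.10 ✓; ∠BQN = 94.20° ✓; |QN| = 20.10 ✓; ∠(QN, ND) = 93.20° ✗; |ND| = 19.40 ✓.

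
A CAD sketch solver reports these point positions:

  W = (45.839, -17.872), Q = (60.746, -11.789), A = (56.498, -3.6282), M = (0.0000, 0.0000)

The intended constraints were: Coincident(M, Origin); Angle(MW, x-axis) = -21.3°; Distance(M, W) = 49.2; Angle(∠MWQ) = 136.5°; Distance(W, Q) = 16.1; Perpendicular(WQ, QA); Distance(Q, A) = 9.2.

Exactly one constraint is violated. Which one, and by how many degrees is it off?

Perpendicular(WQ, QA) — off by 5.30°.

M = (0.00, 0.00) ✓; MW at -21.30° ✓; |MW| = 49.20 ✓; ∠MWQ = 136.5° ✓; |WQ| = 16.10 ✓; ∠(WQ, QA) = 95.30° ✗; |QA| = 9.200 ✓.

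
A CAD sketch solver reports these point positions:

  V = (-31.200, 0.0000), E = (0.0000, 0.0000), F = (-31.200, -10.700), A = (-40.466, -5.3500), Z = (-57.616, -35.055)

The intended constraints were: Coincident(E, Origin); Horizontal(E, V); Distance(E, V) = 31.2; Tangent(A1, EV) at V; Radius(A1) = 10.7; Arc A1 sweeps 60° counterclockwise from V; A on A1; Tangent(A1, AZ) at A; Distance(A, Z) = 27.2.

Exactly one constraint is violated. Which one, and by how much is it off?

Distance(A, Z) = 27.2 — off by 7.10.

E = (0.00, 0.00) ✓; E.y = 0.00, V.y = 0.00 ✓; |EV| = 31.20 ✓; ∠(FV, VE) = 90.00° ✓; |FV| = 10.70 ✓; bearing(F→A) − bearing(F→V) = 60.00° ✓; |FA| = 10.70 ✓; ∠(FA, AZ) = 90.00° ✓; |AZ| = 34.30 ✗.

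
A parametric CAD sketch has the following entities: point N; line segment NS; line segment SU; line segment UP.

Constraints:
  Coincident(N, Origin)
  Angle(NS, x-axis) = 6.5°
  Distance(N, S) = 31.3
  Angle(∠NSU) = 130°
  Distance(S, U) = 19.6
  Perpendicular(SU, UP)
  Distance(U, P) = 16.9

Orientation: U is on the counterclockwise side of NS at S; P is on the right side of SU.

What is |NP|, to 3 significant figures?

57.0

∠NSU = 130.0°, so SU runs at 6.5° + (180° − 130.0°) = 56.5° from the x-axis; with |SU| = 19.6, U = S + 19.6·(cos 56.5°, sin 56.5°) = (41.9, 19.9). SU ⟂ UP; with |UP| = 16.9 on the right of SU, P = U + 16.9·(0.834, -0.552) = (56.0, 10.6). Then |NP| = |P − N| = 57.0.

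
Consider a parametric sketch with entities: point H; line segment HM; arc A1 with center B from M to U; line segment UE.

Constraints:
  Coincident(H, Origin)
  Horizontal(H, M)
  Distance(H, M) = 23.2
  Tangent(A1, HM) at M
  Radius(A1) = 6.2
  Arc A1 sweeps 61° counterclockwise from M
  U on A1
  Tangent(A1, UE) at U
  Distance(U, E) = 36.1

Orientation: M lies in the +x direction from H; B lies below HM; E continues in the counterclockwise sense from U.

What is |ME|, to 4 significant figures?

41.65

H is at the origin; HM is horizontal with |HM| = 23.2 and M on the +x side, so M = (23.20, 0.000). The tangent condition forces BM to be normal to HM, so B = M + (0, -6.2) = (23.20, -6.200). On A1, M sits at bearing 90° from B; a 61° counterclockwise sweep puts U at bearing 151°, so U = B + 6.2·(cos 151°, sin 151°) = (17.78, -3.194). Since A1 is tangent to UE there, BU ⟂ UE, so UE runs along (−sin 151°, cos 151°); with |UE| = 36.1, E = (0.2757, -34.77). Then |ME| = |E − M| = 41.65.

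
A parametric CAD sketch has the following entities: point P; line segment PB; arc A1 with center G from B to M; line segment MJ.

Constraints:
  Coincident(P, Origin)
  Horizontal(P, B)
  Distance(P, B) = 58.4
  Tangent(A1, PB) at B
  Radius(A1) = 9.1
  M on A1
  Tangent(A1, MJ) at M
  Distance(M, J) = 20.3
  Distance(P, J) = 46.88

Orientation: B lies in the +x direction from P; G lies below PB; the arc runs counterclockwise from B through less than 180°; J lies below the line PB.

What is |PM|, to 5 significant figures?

50.573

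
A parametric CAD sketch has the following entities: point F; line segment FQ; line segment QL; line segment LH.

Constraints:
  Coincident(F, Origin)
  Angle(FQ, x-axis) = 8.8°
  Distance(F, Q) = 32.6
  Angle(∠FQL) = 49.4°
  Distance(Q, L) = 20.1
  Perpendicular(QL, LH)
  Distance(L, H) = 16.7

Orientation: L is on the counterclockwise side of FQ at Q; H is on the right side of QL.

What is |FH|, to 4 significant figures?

41.47

F is at the origin; FQ runs at 8.8° with length 32.6, so Q = 32.6·(cos 8.8°, sin 8.8°) = (32.22, 4.987). ∠FQL = 49.4°, so QL runs at 8.8° + (180° − 49.4°) = 139.4° from the x-axis; with |QL| = 20.1, L = Q + 20.1·(cos 139.4°, sin 139.4°) = (16.95, 18.07). QL ⟂ LH; with |LH| = 16.7 on the right of QL, H = L + 16.7·(0.6508, 0.7593) = (27.82, 30.75). Then |FH| = |H − F| = 41.47.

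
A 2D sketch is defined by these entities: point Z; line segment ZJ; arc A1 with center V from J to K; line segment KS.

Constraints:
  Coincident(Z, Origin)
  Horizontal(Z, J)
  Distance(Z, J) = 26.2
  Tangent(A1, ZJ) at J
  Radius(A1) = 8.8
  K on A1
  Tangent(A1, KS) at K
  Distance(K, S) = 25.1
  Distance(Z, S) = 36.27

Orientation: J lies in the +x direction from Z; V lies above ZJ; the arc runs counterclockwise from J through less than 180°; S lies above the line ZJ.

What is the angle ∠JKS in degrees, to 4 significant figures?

113.0°

Z is at the origin; ZJ is horizontal with |ZJ| = 26.2 and J on the +x side, so J = (26.20, 0.000). Tangency of A1 to ZJ means the radius VJ is perpendicular to ZJ, so V = J + (0, 8.8) = (26.20, 8.800). Since VK ⟂ KS (tangency), |VS| = √(8.8² + 25.1²) = 26.60 regardless of where K sits on A1. So S lies on both circle(Z, 36.27) and circle(V, 26.60); the above-ZJ intersection is S = (15.11, 32.97). K is the foot of the tangent from S: K = (32.53, 14.91).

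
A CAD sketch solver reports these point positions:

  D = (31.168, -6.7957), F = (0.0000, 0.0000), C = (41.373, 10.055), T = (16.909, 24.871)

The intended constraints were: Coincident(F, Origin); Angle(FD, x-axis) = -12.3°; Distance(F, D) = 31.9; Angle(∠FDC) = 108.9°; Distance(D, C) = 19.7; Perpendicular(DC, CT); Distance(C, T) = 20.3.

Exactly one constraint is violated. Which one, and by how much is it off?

Distance(C, T) = 20.3 — off by 8.30.

F = (0.00, 0.00) ✓; FD at -12.30° ✓; |FD| = 31.90 ✓; ∠FDC = 108.9° ✓; |DC| = 19.70 ✓; ∠(DC, CT) = 90.00° ✓; |CT| = 28.60 ✗.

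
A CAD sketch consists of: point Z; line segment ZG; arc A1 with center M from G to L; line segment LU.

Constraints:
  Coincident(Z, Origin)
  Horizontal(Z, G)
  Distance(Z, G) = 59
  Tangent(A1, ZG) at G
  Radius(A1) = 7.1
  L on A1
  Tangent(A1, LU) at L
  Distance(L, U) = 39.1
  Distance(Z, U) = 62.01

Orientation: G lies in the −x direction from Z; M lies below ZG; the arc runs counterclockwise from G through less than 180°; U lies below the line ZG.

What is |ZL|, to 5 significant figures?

65.889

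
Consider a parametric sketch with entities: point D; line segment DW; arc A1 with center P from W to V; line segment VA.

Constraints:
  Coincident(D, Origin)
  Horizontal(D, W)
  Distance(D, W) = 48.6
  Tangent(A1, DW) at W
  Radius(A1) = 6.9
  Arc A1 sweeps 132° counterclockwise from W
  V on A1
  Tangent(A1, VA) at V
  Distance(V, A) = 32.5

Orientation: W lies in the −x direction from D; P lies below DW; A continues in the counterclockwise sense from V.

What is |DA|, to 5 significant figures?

47.907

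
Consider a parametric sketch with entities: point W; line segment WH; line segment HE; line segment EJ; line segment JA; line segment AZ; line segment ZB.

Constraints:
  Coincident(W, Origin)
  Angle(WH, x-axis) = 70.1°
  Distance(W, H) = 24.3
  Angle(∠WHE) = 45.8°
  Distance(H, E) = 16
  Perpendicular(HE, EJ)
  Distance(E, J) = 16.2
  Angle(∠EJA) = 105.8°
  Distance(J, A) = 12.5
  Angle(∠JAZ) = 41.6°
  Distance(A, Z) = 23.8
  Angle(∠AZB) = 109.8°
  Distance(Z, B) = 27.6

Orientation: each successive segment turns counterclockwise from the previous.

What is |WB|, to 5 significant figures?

29.235

∠JAZ = 41.6° gives AZ at 146.90° from the x-axis; with |AZ| = 23.8, Z = (-7.2197, 16.345). ∠AZB = 109.8° gives ZB at -142.90° from the x-axis; with |ZB| = 27.6, B = (-29.233, -0.30366). Then |WB| = |B − W| = 29.235.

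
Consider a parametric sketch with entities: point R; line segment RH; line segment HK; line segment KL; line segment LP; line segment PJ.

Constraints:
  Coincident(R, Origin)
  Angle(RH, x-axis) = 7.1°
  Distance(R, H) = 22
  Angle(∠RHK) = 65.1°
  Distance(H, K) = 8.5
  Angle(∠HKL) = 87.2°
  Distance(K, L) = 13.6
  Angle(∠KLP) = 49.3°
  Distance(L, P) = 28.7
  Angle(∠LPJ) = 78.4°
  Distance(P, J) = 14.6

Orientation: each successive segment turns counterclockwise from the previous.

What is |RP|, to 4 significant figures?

34.31

R is at the origin; RH runs at 7.1° with length 22.0, so H = (21.83, 2.719). ∠RHK = 65.1° gives HK at 122.0° from the x-axis; with |HK| = 8.5, K = (17.33, 9.928). ∠HKL = 87.2° gives KL at -145.2° from the x-axis; with |KL| = 13.6, L = (6.159, 2.166). ∠KLP = 49.3° gives LP at -14.50° from the x-axis; with |LP| = 28.7, P = (33.95, -5.020). Then |RP| = |P − R| = 34.31.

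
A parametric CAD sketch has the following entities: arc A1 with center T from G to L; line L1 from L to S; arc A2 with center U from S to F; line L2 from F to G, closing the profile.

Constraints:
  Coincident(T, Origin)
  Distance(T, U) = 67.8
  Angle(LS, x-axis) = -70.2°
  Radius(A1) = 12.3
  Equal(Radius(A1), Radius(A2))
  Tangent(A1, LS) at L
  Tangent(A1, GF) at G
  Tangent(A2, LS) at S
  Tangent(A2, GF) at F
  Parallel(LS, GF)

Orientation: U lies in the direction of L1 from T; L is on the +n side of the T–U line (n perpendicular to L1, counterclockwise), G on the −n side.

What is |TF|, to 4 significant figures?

68.91

The slot axis is L1's direction at -70.2°, so u = (cos -70.2°, sin -70.2°) = (0.3387, -0.9409) and n = (−sin -70.2°, cos -70.2°) = (0.9409, 0.3387). T is at the origin and U lies 67.8 along u from T, so U = 67.8·u = (22.97, -63.79). Tangency of A1 to both parallel lines with radius 12.3 puts L and G at T ± 12.3·n: L = (11.57, 4.166), G = (-11.57, -4.166). Equal radii place S and F the same way about U: S = U + 12.3·n = (34.54, -59.63), F = U − 12.3·n = (11.39, -67.96). Then |TF| = |F − T| = 68.91.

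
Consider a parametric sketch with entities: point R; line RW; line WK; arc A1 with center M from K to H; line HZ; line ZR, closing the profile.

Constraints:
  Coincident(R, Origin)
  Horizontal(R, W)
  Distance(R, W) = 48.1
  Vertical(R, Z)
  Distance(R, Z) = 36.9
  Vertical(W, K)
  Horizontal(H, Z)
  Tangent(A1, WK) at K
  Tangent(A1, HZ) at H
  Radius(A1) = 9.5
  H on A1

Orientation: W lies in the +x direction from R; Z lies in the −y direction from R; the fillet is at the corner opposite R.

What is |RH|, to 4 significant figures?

53.40

R is at the origin; R and W share the same y with |RW| = 48.1 and W on the +x side, so W = (48.10, 0.000). RZ is vertical with |RZ| = 36.9 and Z on the −y side, so Z = (0.000, -36.90). The virtual corner opposite R is at (48.10, -36.90). Tangency of A1 to WK means the radius MK is perpendicular to WK and A1 meets HZ tangentially, so MH is at right angles to HZ, with radius 9.5, so the center M sits 9.5 in from both sides at M = (38.60, -27.40). That places the tangent points at K = (48.10, -27.40) on WK and H = (38.60, -36.90) on HZ. Then |RH| = |H − R| = 53.40.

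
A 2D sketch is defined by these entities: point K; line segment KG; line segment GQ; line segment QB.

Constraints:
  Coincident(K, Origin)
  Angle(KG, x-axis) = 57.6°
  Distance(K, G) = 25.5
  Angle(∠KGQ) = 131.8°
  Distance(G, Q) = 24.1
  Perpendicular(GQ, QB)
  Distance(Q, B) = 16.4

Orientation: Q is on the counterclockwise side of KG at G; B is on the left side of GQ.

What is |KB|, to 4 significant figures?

41.18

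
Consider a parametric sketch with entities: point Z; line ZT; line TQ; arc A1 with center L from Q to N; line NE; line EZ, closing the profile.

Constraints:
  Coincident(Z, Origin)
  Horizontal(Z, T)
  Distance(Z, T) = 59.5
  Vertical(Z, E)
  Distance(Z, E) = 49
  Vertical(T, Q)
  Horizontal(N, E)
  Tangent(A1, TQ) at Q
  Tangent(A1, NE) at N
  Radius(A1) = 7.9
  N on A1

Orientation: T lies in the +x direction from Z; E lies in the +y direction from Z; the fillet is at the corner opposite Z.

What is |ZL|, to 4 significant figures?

65.97

Z is at the origin; Z and T share the same y with |ZT| = 59.5 and T on the +x side, so T = (59.50, 0.000). ZE is vertical with |ZE| = 49.0 and E on the +y side, so E = (0.000, 49.00). The virtual corner opposite Z is at (59.50, 49.00). A1 meets TQ tangentially, so LQ is at right angles to TQ and since A1 is tangent to NE there, LN ⟂ NE, with radius 7.9, so the center L sits 7.9 in from both sides at L = (51.60, 41.10). Then |ZL| = |L − Z| = 65.97.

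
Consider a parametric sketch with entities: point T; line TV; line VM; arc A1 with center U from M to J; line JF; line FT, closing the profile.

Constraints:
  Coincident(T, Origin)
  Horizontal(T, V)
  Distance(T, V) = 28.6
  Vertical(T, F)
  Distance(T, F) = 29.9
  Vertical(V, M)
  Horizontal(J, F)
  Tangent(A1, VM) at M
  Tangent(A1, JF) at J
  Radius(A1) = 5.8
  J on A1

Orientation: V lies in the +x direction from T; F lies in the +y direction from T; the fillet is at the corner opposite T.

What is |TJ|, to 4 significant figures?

37.60

The virtual corner opposite T is at (28.60, 29.90). Since A1 is tangent to VM there, UM ⟂ VM and the tangent condition forces UJ to be normal to JF, with radius 5.8, so the center U sits 5.8 in from both sides at U = (22.80, 24.10). That places the tangent points at M = (28.60, 24.10) on VM and J = (22.80, 29.90) on JF. Then |TJ| = |J − T| = 37.60.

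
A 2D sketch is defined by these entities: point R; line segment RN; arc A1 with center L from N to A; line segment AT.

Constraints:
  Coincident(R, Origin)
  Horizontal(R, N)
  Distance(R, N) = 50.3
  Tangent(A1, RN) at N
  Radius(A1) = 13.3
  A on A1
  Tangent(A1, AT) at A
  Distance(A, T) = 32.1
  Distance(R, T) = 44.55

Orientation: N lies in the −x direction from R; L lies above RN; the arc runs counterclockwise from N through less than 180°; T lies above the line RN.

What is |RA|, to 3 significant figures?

39.0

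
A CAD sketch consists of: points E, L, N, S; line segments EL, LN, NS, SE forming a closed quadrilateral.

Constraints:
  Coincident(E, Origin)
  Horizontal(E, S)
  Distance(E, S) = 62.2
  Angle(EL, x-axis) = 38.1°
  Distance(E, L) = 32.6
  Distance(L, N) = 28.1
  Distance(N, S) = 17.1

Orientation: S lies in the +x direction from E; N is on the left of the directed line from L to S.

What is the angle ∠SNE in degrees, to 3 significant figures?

106°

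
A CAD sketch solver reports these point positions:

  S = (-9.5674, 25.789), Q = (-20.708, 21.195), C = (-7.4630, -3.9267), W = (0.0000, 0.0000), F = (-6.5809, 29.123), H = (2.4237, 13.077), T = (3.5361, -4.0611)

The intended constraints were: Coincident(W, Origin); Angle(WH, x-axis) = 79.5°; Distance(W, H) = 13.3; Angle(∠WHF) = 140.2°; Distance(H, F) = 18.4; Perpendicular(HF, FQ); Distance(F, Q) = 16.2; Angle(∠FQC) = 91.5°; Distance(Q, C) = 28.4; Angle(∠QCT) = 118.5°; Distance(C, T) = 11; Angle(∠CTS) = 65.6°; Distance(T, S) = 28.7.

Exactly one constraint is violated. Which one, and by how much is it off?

Distance(T, S) = 28.7 — off by 3.90.

W = (0.00, 0.00) ✓; WH at 79.50° ✓; |WH| = 13.30 ✓; ∠WHF = 140.2° ✓; |HF| = 18.40 ✓; ∠(HF, FQ) = 90.00° ✓; |FQ| = 16.20 ✓; ∠FQC = 91.50° ✓; |QC| = 28.40 ✓; ∠QCT = 118.5° ✓; |CT| = 11.00 ✓; ∠CTS = 65.60° ✓; |TS| = 32.60 ✗.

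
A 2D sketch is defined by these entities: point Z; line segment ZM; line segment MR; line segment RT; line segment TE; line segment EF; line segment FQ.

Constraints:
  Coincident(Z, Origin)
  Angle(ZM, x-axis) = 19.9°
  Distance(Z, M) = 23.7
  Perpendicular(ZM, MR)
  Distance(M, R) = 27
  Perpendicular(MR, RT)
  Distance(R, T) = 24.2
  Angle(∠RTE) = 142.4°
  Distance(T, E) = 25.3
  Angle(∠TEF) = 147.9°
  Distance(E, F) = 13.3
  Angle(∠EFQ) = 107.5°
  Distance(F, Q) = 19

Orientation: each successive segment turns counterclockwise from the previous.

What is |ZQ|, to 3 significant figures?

16.1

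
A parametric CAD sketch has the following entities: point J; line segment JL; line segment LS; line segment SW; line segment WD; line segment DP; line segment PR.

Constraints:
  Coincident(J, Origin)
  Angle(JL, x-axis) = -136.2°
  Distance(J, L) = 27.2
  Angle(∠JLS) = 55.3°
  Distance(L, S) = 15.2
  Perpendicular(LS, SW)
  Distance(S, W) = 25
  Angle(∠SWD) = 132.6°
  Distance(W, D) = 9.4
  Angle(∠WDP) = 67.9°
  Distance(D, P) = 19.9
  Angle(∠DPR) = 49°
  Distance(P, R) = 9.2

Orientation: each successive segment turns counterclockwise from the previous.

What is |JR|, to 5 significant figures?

8.4881

J is at the origin; JL runs at -136.2° with length 27.2, so L = (-19.632, -18.826). ∠JLS = 55.3° gives LS at -11.500° from the x-axis; with |LS| = 15.2, S = (-4.7370, -21.857). LS ⟂ SW, so SW runs at 78.500°; with |SW| = 25.0, W = (0.24718, 2.6414). ∠SWD = 132.6° gives WD at 125.90° from the x-axis; with |WD| = 9.4, D = (-5.2647, 10.256). ∠WDP = 67.9° gives DP at -122.00° from the x-axis; with |DP| = 19.9, P = (-15.810, -6.6203). ∠DPR = 49.0° gives PR at 9.0000° from the x-axis; with |PR| = 9.2, R = (-6.7234, -5.1811). Then |JR| = |R − J| = 8.4881.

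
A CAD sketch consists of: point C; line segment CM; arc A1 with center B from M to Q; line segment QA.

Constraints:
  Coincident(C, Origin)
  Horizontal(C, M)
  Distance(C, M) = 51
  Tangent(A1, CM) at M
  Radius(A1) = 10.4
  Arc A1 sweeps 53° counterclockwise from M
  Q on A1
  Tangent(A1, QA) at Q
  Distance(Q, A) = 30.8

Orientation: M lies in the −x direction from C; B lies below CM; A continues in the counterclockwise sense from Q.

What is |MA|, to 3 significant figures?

39.3

On A1, M sits at bearing 90° from B; a 53° counterclockwise sweep puts Q at bearing 143°, so Q = B + 10.4·(cos 143°, sin 143°) = (-59.3, -4.14). Since A1 is tangent to QA there, BQ ⟂ QA, so QA runs along (−sin 143°, cos 143°); with |QA| = 30.8, A = (-77.8, -28.7). Then |MA| = |A − M| = 39.3.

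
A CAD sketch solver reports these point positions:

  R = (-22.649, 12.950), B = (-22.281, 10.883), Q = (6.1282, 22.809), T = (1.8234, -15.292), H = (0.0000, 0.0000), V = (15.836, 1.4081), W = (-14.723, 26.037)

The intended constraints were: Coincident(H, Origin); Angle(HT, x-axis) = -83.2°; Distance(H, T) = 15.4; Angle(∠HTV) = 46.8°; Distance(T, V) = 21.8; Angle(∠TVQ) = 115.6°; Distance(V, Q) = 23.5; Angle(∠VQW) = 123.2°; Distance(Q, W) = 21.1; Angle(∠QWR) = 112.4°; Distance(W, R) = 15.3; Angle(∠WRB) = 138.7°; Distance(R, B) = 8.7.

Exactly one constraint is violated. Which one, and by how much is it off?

Distance(R, B) = 8.7 — off by 6.60.

H = (0.00, 0.00) ✓; HT at -83.20° ✓; |HT| = 15.40 ✓; ∠HTV = 46.80° ✓; |TV| = 21.80 ✓; ∠TVQ = 115.6° ✓; |VQ| = 23.50 ✓; ∠VQW = 123.2° ✓; |QW| = 21.10 ✓; ∠QWR = 112.4° ✓; |WR| = 15.30 ✓; ∠WRB = 138.7° ✓; |RB| = 2.100 ✗.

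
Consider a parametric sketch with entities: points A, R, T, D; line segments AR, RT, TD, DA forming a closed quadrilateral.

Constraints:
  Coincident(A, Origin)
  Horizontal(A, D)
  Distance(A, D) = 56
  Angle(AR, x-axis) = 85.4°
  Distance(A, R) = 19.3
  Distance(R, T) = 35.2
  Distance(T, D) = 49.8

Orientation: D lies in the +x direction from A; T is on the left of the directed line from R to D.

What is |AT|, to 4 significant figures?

50.57

Checks: |RT| = 35.20 ✓; |TD| = 49.80 ✓.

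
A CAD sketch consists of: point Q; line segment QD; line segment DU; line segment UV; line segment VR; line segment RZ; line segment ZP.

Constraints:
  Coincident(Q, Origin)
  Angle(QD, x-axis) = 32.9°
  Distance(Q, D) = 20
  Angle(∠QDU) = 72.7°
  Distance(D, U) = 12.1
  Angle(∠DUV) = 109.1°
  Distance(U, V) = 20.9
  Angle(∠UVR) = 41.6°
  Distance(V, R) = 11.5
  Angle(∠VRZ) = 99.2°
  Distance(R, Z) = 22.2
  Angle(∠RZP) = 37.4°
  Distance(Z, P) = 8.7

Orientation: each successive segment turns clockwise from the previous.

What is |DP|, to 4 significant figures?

19.19

∠VRZ = 99.2° gives RZ at -4.500° from the x-axis; with |RZ| = 22.2, Z = (27.72, -3.258). ∠RZP = 37.4° gives ZP at -147.1° from the x-axis; with |ZP| = 8.7, P = (20.41, -7.983). Then |DP| = |P − D| = 19.19.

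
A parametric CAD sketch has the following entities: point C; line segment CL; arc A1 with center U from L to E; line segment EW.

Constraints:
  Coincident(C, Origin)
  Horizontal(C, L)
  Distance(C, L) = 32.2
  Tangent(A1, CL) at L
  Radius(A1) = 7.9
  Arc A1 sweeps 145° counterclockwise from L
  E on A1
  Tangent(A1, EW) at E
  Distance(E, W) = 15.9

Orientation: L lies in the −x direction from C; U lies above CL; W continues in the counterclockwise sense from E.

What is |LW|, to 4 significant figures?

24.98

C is at the origin; C and L share the same y with |CL| = 32.2 and L on the −x side, so L = (-32.20, 0.000). The tangent condition forces UL to be normal to CL, so U = L + (0, 7.9) = (-32.20, 7.900). On A1, L sits at bearing -90° from U; a 145° counterclockwise sweep puts E at bearing 55°, so E = U + 7.9·(cos 55°, sin 55°) = (-27.67, 14.37). The tangent condition forces UE to be normal to EW, so EW runs along (−sin 55°, cos 55°); with |EW| = 15.9, W = (-40.69, 23.49). Then |LW| = |W − L| = 24.98.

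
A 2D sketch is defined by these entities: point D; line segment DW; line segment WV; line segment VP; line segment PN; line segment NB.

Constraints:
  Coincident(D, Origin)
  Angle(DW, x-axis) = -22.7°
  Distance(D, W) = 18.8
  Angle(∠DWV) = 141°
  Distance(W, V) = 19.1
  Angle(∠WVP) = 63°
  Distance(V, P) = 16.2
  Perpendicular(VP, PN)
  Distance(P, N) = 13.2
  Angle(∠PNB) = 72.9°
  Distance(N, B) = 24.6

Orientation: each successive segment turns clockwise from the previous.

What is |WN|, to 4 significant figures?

8.442

D is at the origin; DW runs at -22.7° with length 18.8, so W = (17.34, -7.255). ∠DWV = 141.0° gives WV at -61.70° from the x-axis; with |WV| = 19.1, V = (26.40, -24.07). ∠WVP = 63.0° gives VP at -178.7° from the x-axis; with |VP| = 16.2, P = (10.20, -24.44). VP is perpendicular to PN, so PN runs at 91.30°; with |PN| = 13.2, N = (9.903, -11.24). Then |WN| = |N − W| = 8.442.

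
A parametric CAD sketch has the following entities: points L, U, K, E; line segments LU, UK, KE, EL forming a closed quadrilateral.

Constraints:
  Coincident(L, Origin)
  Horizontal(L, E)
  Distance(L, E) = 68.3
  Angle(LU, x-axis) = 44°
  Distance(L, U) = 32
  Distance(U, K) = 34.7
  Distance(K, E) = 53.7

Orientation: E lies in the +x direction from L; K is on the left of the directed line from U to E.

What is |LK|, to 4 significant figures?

66.62

Checks: |UK| = 34.70 ✓; |KE| = 53.70 ✓.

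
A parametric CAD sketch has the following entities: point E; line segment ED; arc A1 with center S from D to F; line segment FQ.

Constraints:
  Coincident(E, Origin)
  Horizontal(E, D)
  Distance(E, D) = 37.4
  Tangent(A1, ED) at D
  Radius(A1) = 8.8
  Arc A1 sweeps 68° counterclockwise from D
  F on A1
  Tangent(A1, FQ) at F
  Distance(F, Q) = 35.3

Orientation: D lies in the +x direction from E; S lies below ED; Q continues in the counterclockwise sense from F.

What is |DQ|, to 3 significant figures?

43.8

On A1, D sits at bearing 90° from S; a 68° counterclockwise sweep puts F at bearing 158°, so F = S + 8.8·(cos 158°, sin 158°) = (29.2, -5.50). Since A1 is tangent to FQ there, SF ⟂ FQ, so FQ runs along (−sin 158°, cos 158°); with |FQ| = 35.3, Q = (16.0, -38.2). Then |DQ| = |Q − D| = 43.8.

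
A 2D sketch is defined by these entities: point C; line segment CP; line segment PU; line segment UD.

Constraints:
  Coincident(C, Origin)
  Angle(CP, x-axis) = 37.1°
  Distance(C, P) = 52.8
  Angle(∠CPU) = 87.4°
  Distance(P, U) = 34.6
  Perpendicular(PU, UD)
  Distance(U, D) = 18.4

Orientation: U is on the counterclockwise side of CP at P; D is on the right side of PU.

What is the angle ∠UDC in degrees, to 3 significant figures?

24.4°

C is at the origin; CP runs at 37.1° with length 52.8, so P = 52.8·(cos 37.1°, sin 37.1°) = (42.1, 31.8). ∠CPU = 87.4°, so PU runs at 37.1° + (180° − 87.4°) = 130° from the x-axis; with |PU| = 34.6, U = P + 34.6·(cos 130°, sin 130°) = (20.0, 58.5). PU is perpendicular to UD; with |UD| = 18.4 on the right of PU, D = U + 18.4·(0.769, 0.639) = (34.2, 70.2). Then cos ∠UDC = DU·DC / (|DU||DC|), giving 24.4°.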